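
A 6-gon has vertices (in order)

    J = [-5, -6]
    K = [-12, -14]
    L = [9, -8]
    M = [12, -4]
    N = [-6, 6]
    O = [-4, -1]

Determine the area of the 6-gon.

Apply the shoelace formula: 2A = Σ (x_i·y_{i+1} − x_{i+1}·y_i), indices taken mod 6.
Cross-terms: -2, 222, 60, 48, 30, 19  ⇒  Σ = 377
Area = |Σ|/2 = 188.5.

188.5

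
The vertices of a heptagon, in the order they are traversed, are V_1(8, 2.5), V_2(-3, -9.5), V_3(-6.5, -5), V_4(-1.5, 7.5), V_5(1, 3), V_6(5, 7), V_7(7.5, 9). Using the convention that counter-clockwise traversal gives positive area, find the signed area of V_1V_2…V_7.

-126.125

Apply the shoelace formula: 2A = Σ (x_i·y_{i+1} − x_{i+1}·y_i), indices taken mod 7.
V_1→V_2: (8)(-9.5) − (-3)(2.5) = -68.5
V_2→V_3: (-3)(-5) − (-6.5)(-9.5) = -46.75
V_3→V_4: (-6.5)(7.5) − (-1.5)(-5) = -56.25
V_4→V_5: (-1.5)(3) − (1)(7.5) = -12
V_5→V_6: (1)(7) − (5)(3) = -8
V_6→V_7: (5)(9) − (7.5)(7) = -7.5
V_7→V_1: (7.5)(2.5) − (8)(9) = -53.25
Σ = -252.25
Signed area = Σ/2 = -126.125 (negative ⇒ clockwise traversal).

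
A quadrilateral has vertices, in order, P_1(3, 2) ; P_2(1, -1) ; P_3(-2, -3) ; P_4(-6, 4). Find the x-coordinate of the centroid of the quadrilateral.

Apply the shoelace (surveyor's) formula. First the cross-terms c_i = x_i·y_{i+1} − x_{i+1}·y_i:
  -5, -5, -26, -24  ⇒  2A = -60, A = -30.
Then Σ (x_i + x_{i+1})·c_i = 265, so x̄ = 265 / (6·(-30)) = -53/36.

-53/36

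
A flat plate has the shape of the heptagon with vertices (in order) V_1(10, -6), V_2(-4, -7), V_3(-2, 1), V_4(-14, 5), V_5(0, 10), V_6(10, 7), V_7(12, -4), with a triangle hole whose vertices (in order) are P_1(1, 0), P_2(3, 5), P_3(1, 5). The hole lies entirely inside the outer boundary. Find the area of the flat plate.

Outer boundary:
Apply the shoelace (surveyor's) formula: 2A = Σ (x_i·y_{i+1} − x_{i+1}·y_i), indices taken mod 7.
Σ = (-94) + (-18) + (4) + (-140) + (-100) + (-124) + (-32) = -504
Area = |Σ|/2 = 252.
Hole:
Cross-terms: 5, 10, -5  ⇒  Σ = 10
Area = |Σ|/2 = 5.
Net area = 252 − 5 = 247.

247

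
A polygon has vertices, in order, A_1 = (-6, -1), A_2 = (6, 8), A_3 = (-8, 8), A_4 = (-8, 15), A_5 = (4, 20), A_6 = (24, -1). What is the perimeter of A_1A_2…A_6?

108

|A_1A_2| = √((12)² + (9)²) = √225 = 15
|A_2A_3| = √((-14)² + (0)²) = √196 = 14
|A_3A_4| = √((0)² + (7)²) = √49 = 7
|A_4A_5| = √((12)² + (5)²) = √169 = 13
|A_5A_6| = √((20)² + (-21)²) = √841 = 29
|A_6A_1| = √((-30)² + (0)²) = √900 = 30
Perimeter = 15 + 14 + 7 + 13 + 29 + 30 = 108.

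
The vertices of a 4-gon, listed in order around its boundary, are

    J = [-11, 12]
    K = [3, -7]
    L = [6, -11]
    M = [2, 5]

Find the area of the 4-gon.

90.5

Apply the shoelace formula: 2A = Σ (x_i·y_{i+1} − x_{i+1}·y_i), indices taken mod 4.
Σ = (41) + (9) + (52) + (79) = 181
Area = |Σ|/2 = 90.5.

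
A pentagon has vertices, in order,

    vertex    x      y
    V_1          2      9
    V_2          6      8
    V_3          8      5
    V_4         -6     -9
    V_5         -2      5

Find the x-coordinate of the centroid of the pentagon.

16/19

Apply Gauss's area formula. First the cross-terms c_i = x_i·y_{i+1} − x_{i+1}·y_i:
  -38, -34, -42, -48, -28  ⇒  2A = -190, A = -95.
Then Σ (x_i + x_{i+1})·c_i = -480, so x̄ = -480 / (6·(-95)) = 16/19.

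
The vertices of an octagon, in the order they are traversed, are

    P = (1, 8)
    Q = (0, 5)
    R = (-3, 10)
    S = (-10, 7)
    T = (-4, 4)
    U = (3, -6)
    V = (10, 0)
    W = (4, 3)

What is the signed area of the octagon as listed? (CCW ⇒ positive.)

109

Apply the surveyor's formula: 2A = Σ (x_i·y_{i+1} − x_{i+1}·y_i), indices taken mod 8.
Σ = (5) + (15) + (79) + (-12) + (12) + (60) + (30) + (29) = 218
Signed area = Σ/2 = 109 (positive ⇒ counter-clockwise traversal).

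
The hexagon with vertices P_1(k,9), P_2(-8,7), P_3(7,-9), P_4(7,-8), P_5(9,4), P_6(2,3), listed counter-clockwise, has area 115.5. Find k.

Write out the shoelace sum; only the two edges meeting at P_1 involve k:
2·Area = [(2·9 − k·3) + (k·7 − (-8)·9)] + 149
       = 4·k + 239 = 231
⇒ k = -2.

-2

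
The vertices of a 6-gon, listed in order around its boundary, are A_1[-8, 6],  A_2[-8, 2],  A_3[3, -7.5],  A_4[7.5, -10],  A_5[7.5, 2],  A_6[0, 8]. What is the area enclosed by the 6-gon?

Apply the shoelace formula: 2A = Σ (x_i·y_{i+1} − x_{i+1}·y_i), indices taken mod 6.
Σ = (32) + (54) + (26.25) + (90) + (60) + (64) = 326.25
Area = |Σ|/2 = 163.125.

163.125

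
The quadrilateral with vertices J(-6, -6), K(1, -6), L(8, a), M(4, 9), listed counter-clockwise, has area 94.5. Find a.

The doubled signed area Σ (x_i y_{i+1} − x_{i+1} y_i) is linear in a.
With a=0 it equals 192; the coefficient of a is -3 (from the two edges through L).
So -3·a + 192 = 2·94.5 = 189 ⇒ a = 1.

1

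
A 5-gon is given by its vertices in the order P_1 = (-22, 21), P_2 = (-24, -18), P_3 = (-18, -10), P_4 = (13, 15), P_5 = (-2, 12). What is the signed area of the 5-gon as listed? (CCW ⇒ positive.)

Apply the shoelace (surveyor's) formula: 2A = Σ (x_i·y_{i+1} − x_{i+1}·y_i), indices taken mod 5.
Σ = (900) + (-84) + (-140) + (186) + (222) = 1084
Signed area = Σ/2 = 542 (positive ⇒ counter-clockwise traversal).

542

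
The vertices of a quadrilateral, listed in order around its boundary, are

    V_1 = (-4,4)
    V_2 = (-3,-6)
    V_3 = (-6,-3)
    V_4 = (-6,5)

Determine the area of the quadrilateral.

Σ = (36) + (-27) + (-48) + (-4) = -43
Area = |Σ|/2 = 21.5.

21.5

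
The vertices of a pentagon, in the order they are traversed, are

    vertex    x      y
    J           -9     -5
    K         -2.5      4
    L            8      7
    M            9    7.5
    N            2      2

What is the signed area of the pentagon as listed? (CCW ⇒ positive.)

J→K: (-9)(4) − (-2.5)(-5) = -48.5
K→L: (-2.5)(7) − (8)(4) = -49.5
L→M: (8)(7.5) − (9)(7) = -3
M→N: (9)(2) − (2)(7.5) = 3
N→J: (2)(-5) − (-9)(2) = 8
Σ = -90
Signed area = Σ/2 = -45 (negative ⇒ clockwise traversal).

-45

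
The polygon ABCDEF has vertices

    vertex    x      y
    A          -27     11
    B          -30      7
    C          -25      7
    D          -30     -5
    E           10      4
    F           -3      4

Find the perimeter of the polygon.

|AB| = √((-3)² + (-4)²) = √25 = 5
|BC| = √((5)² + (0)²) = √25 = 5
|CD| = √((-5)² + (-12)²) = √169 = 13
|DE| = √((40)² + (9)²) = √1681 = 41
|EF| = √((-13)² + (0)²) = √169 = 13
|FA| = √((-24)² + (7)²) = √625 = 25
Perimeter = 5 + 5 + 13 + 41 + 13 + 25 = 102.

102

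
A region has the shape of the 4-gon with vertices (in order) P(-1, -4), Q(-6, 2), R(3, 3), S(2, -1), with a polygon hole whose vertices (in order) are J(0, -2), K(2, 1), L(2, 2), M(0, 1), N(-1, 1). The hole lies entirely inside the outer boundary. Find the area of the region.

28.5

Outer boundary:
Apply the shoelace formula: 2A = Σ (x_i·y_{i+1} − x_{i+1}·y_i), indices taken mod 4.
P→Q: (-1)(2) − (-6)(-4) = -26
Q→R: (-6)(3) − (3)(2) = -24
R→S: (3)(-1) − (2)(3) = -9
S→P: (2)(-4) − (-1)(-1) = -9
Σ = -68
Area = |Σ|/2 = 34.
Hole:
Apply Gauss's area formula: 2A = Σ (x_i·y_{i+1} − x_{i+1}·y_i), indices taken mod 5.
Cross-terms: 4, 2, 2, 1, 2  ⇒  Σ = 11
Area = |Σ|/2 = 5.5.
Net area = 34 − 5.5 = 28.5.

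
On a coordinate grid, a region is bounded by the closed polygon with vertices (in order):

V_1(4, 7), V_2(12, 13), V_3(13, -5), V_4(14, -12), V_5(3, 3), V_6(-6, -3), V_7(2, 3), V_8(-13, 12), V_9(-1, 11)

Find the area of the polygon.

195.5

Apply the surveyor's formula: 2A = Σ (x_i·y_{i+1} − x_{i+1}·y_i), indices taken mod 9.
Σ = (-32) + (-229) + (-86) + (78) + (9) + (-12) + (63) + (-131) + (-51) = -391
Area = |Σ|/2 = 195.5.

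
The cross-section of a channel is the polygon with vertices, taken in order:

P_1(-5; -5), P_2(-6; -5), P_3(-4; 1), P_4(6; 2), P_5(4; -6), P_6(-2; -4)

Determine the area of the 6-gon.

Apply Gauss's area formula: 2A = Σ (x_i·y_{i+1} − x_{i+1}·y_i), indices taken mod 6.
Cross-terms: -5, -26, -14, -44, -28, -10  ⇒  Σ = -127
Area = |Σ|/2 = 63.5.

63.5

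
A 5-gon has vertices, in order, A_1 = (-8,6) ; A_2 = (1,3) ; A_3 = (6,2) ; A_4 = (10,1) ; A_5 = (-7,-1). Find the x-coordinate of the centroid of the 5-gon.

Apply the shoelace formula. First the cross-terms c_i = x_i·y_{i+1} − x_{i+1}·y_i:
  -30, -16, -14, -3, -50  ⇒  2A = -113, A = -56.5.
Then Σ (x_i + x_{i+1})·c_i = 615, so x̄ = 615 / (6·(-56.5)) = -205/113.

-205/113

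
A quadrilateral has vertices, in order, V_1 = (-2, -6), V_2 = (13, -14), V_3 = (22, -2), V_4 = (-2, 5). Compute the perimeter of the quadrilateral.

68

|V_1V_2| = √((15)² + (-8)²) = √289 = 17
|V_2V_3| = √((9)² + (12)²) = √225 = 15
|V_3V_4| = √((-24)² + (7)²) = √625 = 25
|V_4V_1| = √((0)² + (-11)²) = √121 = 11
Perimeter = 17 + 15 + 25 + 11 = 68.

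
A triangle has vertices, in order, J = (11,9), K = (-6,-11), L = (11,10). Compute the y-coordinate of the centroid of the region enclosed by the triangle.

Apply the surveyor's formula. First the cross-terms c_i = x_i·y_{i+1} − x_{i+1}·y_i:
  -67, 61, -11  ⇒  2A = -17, A = -8.5.
Then Σ (y_i + y_{i+1})·c_i = -136, so ȳ = -136 / (6·(-8.5)) = 8/3.

8/3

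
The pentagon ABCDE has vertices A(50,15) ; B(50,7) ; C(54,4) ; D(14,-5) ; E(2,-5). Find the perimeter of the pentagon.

|AB| = √((0)² + (-8)²) = √64 = 8
|BC| = √((4)² + (-3)²) = √25 = 5
|CD| = √((-40)² + (-9)²) = √1681 = 41
|DE| = √((-12)² + (0)²) = √144 = 12
|EA| = √((48)² + (20)²) = √2704 = 52
Perimeter = 8 + 5 + 41 + 12 + 52 = 118.

118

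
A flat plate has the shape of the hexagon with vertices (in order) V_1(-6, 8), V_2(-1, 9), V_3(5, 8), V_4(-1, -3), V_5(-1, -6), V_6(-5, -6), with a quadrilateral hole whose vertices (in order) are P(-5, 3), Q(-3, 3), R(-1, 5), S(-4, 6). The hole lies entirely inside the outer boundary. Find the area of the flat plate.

Outer boundary:
Σ = (-46) + (-53) + (-7) + (3) + (-24) + (-76) = -203
Area = |Σ|/2 = 101.5.
Hole:
Apply the shoelace (surveyor's) formula: 2A = Σ (x_i·y_{i+1} − x_{i+1}·y_i), indices taken mod 4.
P→Q: (-5)(3) − (-3)(3) = -6
Q→R: (-3)(5) − (-1)(3) = -12
R→S: (-1)(6) − (-4)(5) = 14
S→P: (-4)(3) − (-5)(6) = 18
Σ = 14
Area = |Σ|/2 = 7.
Net area = 101.5 − 7 = 94.5.

94.5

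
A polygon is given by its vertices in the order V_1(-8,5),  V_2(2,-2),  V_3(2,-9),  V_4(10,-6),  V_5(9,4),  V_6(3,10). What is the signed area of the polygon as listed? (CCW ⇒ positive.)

Apply the surveyor's formula: 2A = Σ (x_i·y_{i+1} − x_{i+1}·y_i), indices taken mod 6.
Σ = (6) + (-14) + (78) + (94) + (78) + (95) = 337
Signed area = Σ/2 = 168.5 (positive ⇒ counter-clockwise traversal).

168.5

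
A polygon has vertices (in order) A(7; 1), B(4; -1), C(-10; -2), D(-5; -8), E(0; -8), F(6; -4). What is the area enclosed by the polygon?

Apply the surveyor's formula: 2A = Σ (x_i·y_{i+1} − x_{i+1}·y_i), indices taken mod 6.
A→B: (7)(-1) − (4)(1) = -11
B→C: (4)(-2) − (-10)(-1) = -18
C→D: (-10)(-8) − (-5)(-2) = 70
D→E: (-5)(-8) − (0)(-8) = 40
E→F: (0)(-4) − (6)(-8) = 48
F→A: (6)(1) − (7)(-4) = 34
Σ = 163
Area = |Σ|/2 = 81.5.

81.5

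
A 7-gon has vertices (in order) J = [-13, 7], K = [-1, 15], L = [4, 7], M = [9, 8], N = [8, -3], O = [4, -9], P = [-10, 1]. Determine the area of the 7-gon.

290

Apply Gauss's area formula: 2A = Σ (x_i·y_{i+1} − x_{i+1}·y_i), indices taken mod 7.
J→K: (-13)(15) − (-1)(7) = -188
K→L: (-1)(7) − (4)(15) = -67
L→M: (4)(8) − (9)(7) = -31
M→N: (9)(-3) − (8)(8) = -91
N→O: (8)(-9) − (4)(-3) = -60
O→P: (4)(1) − (-10)(-9) = -86
P→J: (-10)(7) − (-13)(1) = -57
Σ = -580
Area = |Σ|/2 = 290.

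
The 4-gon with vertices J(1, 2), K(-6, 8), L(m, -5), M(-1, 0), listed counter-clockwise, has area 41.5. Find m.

-5

Write out the shoelace sum; only the two edges meeting at L involve m:
2·Area = [((-6)·(-5) − m·8) + (m·0 − (-1)·(-5))] + 18
       = -8·m + 43 = 83
⇒ m = -5.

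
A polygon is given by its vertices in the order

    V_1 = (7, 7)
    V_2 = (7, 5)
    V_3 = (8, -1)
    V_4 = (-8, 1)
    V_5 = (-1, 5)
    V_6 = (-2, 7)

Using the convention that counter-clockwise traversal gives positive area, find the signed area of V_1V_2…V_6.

-80

Apply the surveyor's formula: 2A = Σ (x_i·y_{i+1} − x_{i+1}·y_i), indices taken mod 6.
Cross-terms: -14, -47, 0, -39, 3, -63  ⇒  Σ = -160
Signed area = Σ/2 = -80 (negative ⇒ clockwise traversal).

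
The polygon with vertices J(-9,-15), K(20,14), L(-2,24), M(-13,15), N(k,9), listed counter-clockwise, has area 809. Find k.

The doubled signed area Σ (x_i y_{i+1} − x_{i+1} y_i) is linear in k.
With k=0 it equals 928; the coefficient of k is -30 (from the two edges through N).
So -30·k + 928 = 2·809 = 1618 ⇒ k = -23.

-23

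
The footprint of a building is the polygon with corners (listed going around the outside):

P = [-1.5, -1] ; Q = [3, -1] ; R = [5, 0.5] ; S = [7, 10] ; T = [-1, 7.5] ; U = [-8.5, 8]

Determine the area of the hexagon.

Apply the shoelace (surveyor's) formula: 2A = Σ (x_i·y_{i+1} − x_{i+1}·y_i), indices taken mod 6.
Cross-terms: 4.5, 6.5, 46.5, 62.5, 55.75, 20.5  ⇒  Σ = 196.25
Area = |Σ|/2 = 98.125.

98.125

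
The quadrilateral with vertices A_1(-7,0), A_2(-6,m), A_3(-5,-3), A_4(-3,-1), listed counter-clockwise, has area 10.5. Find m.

The doubled signed area Σ (x_i y_{i+1} − x_{i+1} y_i) is linear in m.
With m=0 it equals 7; the coefficient of m is -2 (from the two edges through A_2).
So -2·m + 7 = 2·10.5 = 21 ⇒ m = -7.

-7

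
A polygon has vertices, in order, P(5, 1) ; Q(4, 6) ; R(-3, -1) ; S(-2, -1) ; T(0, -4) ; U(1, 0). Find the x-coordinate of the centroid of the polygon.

Apply the shoelace formula. First the cross-terms c_i = x_i·y_{i+1} − x_{i+1}·y_i:
  26, 14, 1, 8, 4, 1  ⇒  2A = 54, A = 27.
Then Σ (x_i + x_{i+1})·c_i = 237, so x̄ = 237 / (6·27) = 79/54.

79/54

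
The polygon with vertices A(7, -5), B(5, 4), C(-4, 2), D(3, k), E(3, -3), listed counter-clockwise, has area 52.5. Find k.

Write out the shoelace sum; only the two edges meeting at D involve k:
2·Area = [((-4)·k − 3·2) + (3·(-3) − 3·k)] + 85
       = -7·k + 70 = 105
⇒ k = -5.

-5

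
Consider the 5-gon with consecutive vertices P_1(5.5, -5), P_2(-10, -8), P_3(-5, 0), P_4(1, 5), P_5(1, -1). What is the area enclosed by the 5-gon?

Σ = (-94) + (-40) + (-25) + (-6) + (0.5) = -164.5
Area = |Σ|/2 = 82.25.

82.25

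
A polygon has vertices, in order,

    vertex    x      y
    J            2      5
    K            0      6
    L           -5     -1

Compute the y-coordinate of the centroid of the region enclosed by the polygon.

10/3

Apply the shoelace (surveyor's) formula. First the cross-terms c_i = x_i·y_{i+1} − x_{i+1}·y_i:
  12, 30, -23  ⇒  2A = 19, A = 9.5.
Then Σ (y_i + y_{i+1})·c_i = 190, so ȳ = 190 / (6·9.5) = 10/3.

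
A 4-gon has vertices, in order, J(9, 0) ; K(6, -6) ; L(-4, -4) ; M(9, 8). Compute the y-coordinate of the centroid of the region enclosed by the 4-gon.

Apply Gauss's area formula. First the cross-terms c_i = x_i·y_{i+1} − x_{i+1}·y_i:
  -54, -48, 4, -72  ⇒  2A = -170, A = -85.
Then Σ (y_i + y_{i+1})·c_i = 244, so ȳ = 244 / (6·(-85)) = -122/255.

-122/255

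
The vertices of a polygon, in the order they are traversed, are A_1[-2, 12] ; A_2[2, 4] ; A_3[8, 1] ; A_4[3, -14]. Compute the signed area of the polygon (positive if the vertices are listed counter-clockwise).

Apply Gauss's area formula: 2A = Σ (x_i·y_{i+1} − x_{i+1}·y_i), indices taken mod 4.
Σ = (-32) + (-30) + (-115) + (8) = -169
Signed area = Σ/2 = -84.5 (negative ⇒ clockwise traversal).

-84.5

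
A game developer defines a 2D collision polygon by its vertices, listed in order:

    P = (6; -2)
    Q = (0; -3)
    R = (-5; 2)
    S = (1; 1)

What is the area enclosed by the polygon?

Apply the surveyor's formula: 2A = Σ (x_i·y_{i+1} − x_{i+1}·y_i), indices taken mod 4.
Cross-terms: -18, -15, -7, -8  ⇒  Σ = -48
Area = |Σ|/2 = 24.

24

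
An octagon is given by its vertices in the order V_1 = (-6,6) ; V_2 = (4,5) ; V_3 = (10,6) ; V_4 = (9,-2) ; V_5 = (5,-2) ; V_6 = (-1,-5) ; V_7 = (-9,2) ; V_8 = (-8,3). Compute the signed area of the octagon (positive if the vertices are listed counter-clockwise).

Apply the shoelace formula: 2A = Σ (x_i·y_{i+1} − x_{i+1}·y_i), indices taken mod 8.
Cross-terms: -54, -26, -74, -8, -27, -47, -11, -30  ⇒  Σ = -277
Signed area = Σ/2 = -138.5 (negative ⇒ clockwise traversal).

-138.5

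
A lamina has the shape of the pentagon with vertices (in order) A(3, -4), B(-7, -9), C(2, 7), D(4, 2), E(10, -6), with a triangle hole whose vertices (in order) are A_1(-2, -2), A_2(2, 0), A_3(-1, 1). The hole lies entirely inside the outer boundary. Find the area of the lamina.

83

Outer boundary:
Apply the shoelace (surveyor's) formula: 2A = Σ (x_i·y_{i+1} − x_{i+1}·y_i), indices taken mod 5.
Σ = (-55) + (-31) + (-24) + (-44) + (-22) = -176
Area = |Σ|/2 = 88.
Hole:
Apply Gauss's area formula: 2A = Σ (x_i·y_{i+1} − x_{i+1}·y_i), indices taken mod 3.
Σ = (4) + (2) + (4) = 10
Area = |Σ|/2 = 5.
Net area = 88 − 5 = 83.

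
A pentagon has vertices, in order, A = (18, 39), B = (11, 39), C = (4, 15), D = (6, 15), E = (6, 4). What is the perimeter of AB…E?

|AB| = √((-7)² + (0)²) = √49 = 7
|BC| = √((-7)² + (-24)²) = √625 = 25
|CD| = √((2)² + (0)²) = √4 = 2
|DE| = √((0)² + (-11)²) = √121 = 11
|EA| = √((12)² + (35)²) = √1369 = 37
Perimeter = 7 + 25 + 2 + 11 + 37 = 82.

82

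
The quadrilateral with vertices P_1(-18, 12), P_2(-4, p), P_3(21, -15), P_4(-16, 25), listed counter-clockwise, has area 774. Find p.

-23

The doubled signed area Σ (x_i y_{i+1} − x_{i+1} y_i) is linear in p.
With p=0 it equals 651; the coefficient of p is -39 (from the two edges through P_2).
So -39·p + 651 = 2·774 = 1548 ⇒ p = -23.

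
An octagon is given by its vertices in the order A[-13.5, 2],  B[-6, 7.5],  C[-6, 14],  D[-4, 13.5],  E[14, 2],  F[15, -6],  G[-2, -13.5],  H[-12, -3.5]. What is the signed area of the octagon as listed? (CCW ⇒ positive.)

-452.5

Apply the surveyor's formula: 2A = Σ (x_i·y_{i+1} − x_{i+1}·y_i), indices taken mod 8.
A→B: (-13.5)(7.5) − (-6)(2) = -89.25
B→C: (-6)(14) − (-6)(7.5) = -39
C→D: (-6)(13.5) − (-4)(14) = -25
D→E: (-4)(2) − (14)(13.5) = -197
E→F: (14)(-6) − (15)(2) = -114
F→G: (15)(-13.5) − (-2)(-6) = -214.5
G→H: (-2)(-3.5) − (-12)(-13.5) = -155
H→A: (-12)(2) − (-13.5)(-3.5) = -71.25
Σ = -905
Signed area = Σ/2 = -452.5 (negative ⇒ clockwise traversal).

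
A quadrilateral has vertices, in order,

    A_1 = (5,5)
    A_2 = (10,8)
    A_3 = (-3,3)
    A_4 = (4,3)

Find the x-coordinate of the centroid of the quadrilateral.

3

Apply Gauss's area formula. First the cross-terms c_i = x_i·y_{i+1} − x_{i+1}·y_i:
  -10, 54, -21, 5  ⇒  2A = 28, A = 14.
Then Σ (x_i + x_{i+1})·c_i = 252, so x̄ = 252 / (6·14) = 3.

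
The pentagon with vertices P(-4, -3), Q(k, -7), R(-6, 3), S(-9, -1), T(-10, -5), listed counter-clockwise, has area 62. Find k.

The doubled signed area Σ (x_i y_{i+1} − x_{i+1} y_i) is linear in k.
With k=0 it equals 64; the coefficient of k is 6 (from the two edges through Q).
So 6·k + 64 = 2·62 = 124 ⇒ k = 10.

10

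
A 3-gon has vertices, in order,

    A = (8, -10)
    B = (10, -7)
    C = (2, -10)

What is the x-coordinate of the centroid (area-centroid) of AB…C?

20/3

Apply Gauss's area formula. First the cross-terms c_i = x_i·y_{i+1} − x_{i+1}·y_i:
  44, -86, 60  ⇒  2A = 18, A = 9.
Then Σ (x_i + x_{i+1})·c_i = 360, so x̄ = 360 / (6·9) = 20/3.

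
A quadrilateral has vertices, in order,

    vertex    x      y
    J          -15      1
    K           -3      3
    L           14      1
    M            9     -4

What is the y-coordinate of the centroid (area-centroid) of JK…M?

0

Apply the shoelace formula. First the cross-terms c_i = x_i·y_{i+1} − x_{i+1}·y_i:
  -42, -45, -65, -51  ⇒  2A = -203, A = -101.5.
Then Σ (y_i + y_{i+1})·c_i = 0, so ȳ = 0 / (6·(-101.5)) = 0.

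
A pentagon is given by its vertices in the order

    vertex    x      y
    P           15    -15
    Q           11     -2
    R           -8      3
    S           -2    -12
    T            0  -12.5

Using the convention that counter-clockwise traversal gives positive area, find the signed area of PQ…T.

233.25

Apply the shoelace (surveyor's) formula: 2A = Σ (x_i·y_{i+1} − x_{i+1}·y_i), indices taken mod 5.
Σ = (135) + (17) + (102) + (25) + (187.5) = 466.5
Signed area = Σ/2 = 233.25 (positive ⇒ counter-clockwise traversal).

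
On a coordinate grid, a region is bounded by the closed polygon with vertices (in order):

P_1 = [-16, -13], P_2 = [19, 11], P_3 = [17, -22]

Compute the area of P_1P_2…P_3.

Apply the shoelace formula: 2A = Σ (x_i·y_{i+1} − x_{i+1}·y_i), indices taken mod 3.
P_1→P_2: (-16)(11) − (19)(-13) = 71
P_2→P_3: (19)(-22) − (17)(11) = -605
P_3→P_1: (17)(-13) − (-16)(-22) = -573
Σ = -1107
Area = |Σ|/2 = 553.5.

553.5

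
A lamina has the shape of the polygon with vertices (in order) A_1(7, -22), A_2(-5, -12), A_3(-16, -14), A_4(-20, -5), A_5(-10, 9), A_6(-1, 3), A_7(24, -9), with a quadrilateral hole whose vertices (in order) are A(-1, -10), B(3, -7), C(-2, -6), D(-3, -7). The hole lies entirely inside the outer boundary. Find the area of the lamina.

Outer boundary:
Cross-terms: -194, -122, -200, -230, -21, -63, -465  ⇒  Σ = -1295
Area = |Σ|/2 = 647.5.
Hole:
Apply the shoelace (surveyor's) formula: 2A = Σ (x_i·y_{i+1} − x_{i+1}·y_i), indices taken mod 4.
Σ = (37) + (-32) + (-4) + (23) = 24
Area = |Σ|/2 = 12.
Net area = 647.5 − 12 = 635.5.

635.5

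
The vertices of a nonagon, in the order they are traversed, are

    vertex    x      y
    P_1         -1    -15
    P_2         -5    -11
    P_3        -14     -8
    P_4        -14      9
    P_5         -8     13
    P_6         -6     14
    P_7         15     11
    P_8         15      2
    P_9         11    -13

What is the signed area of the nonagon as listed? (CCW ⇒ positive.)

-683

Apply the shoelace (surveyor's) formula: 2A = Σ (x_i·y_{i+1} − x_{i+1}·y_i), indices taken mod 9.
P_1→P_2: (-1)(-11) − (-5)(-15) = -64
P_2→P_3: (-5)(-8) − (-14)(-11) = -114
P_3→P_4: (-14)(9) − (-14)(-8) = -238
P_4→P_5: (-14)(13) − (-8)(9) = -110
P_5→P_6: (-8)(14) − (-6)(13) = -34
P_6→P_7: (-6)(11) − (15)(14) = -276
P_7→P_8: (15)(2) − (15)(11) = -135
P_8→P_9: (15)(-13) − (11)(2) = -217
P_9→P_1: (11)(-15) − (-1)(-13) = -178
Σ = -1366
Signed area = Σ/2 = -683 (negative ⇒ clockwise traversal).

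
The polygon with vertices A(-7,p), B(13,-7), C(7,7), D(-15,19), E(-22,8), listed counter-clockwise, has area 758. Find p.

The doubled signed area Σ (x_i y_{i+1} − x_{i+1} y_i) is linear in p.
With p=0 it equals 781; the coefficient of p is -35 (from the two edges through A).
So -35·p + 781 = 2·758 = 1516 ⇒ p = -21.

-21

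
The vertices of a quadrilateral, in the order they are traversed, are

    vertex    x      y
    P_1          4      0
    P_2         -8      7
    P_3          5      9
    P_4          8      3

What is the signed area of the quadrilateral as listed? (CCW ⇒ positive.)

-74

Apply the shoelace (surveyor's) formula: 2A = Σ (x_i·y_{i+1} − x_{i+1}·y_i), indices taken mod 4.
Σ = (28) + (-107) + (-57) + (-12) = -148
Signed area = Σ/2 = -74 (negative ⇒ clockwise traversal).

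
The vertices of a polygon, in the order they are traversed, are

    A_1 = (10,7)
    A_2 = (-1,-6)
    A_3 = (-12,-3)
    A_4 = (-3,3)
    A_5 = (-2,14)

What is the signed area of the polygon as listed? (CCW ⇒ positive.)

-178.5

Σ = (-53) + (-69) + (-45) + (-36) + (-154) = -357
Signed area = Σ/2 = -178.5 (negative ⇒ clockwise traversal).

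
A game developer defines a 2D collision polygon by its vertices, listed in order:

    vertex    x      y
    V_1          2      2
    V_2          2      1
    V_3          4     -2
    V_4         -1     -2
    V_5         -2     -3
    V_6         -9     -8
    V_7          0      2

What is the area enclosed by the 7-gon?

27

Cross-terms: -2, -8, -10, -1, -11, -18, -4  ⇒  Σ = -54
Area = |Σ|/2 = 27.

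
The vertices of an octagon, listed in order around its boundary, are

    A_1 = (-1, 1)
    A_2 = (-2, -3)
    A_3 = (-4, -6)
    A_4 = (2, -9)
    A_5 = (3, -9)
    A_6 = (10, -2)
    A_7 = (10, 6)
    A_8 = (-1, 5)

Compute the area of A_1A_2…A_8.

143

Apply the shoelace formula: 2A = Σ (x_i·y_{i+1} − x_{i+1}·y_i), indices taken mod 8.
A_1→A_2: (-1)(-3) − (-2)(1) = 5
A_2→A_3: (-2)(-6) − (-4)(-3) = 0
A_3→A_4: (-4)(-9) − (2)(-6) = 48
A_4→A_5: (2)(-9) − (3)(-9) = 9
A_5→A_6: (3)(-2) − (10)(-9) = 84
A_6→A_7: (10)(6) − (10)(-2) = 80
A_7→A_8: (10)(5) − (-1)(6) = 56
A_8→A_1: (-1)(1) − (-1)(5) = 4
Σ = 286
Area = |Σ|/2 = 143.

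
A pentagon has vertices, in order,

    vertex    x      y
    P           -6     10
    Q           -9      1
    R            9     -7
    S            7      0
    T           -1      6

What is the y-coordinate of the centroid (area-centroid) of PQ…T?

185/153

Apply the shoelace (surveyor's) formula. First the cross-terms c_i = x_i·y_{i+1} − x_{i+1}·y_i:
  84, 54, 49, 42, 26  ⇒  2A = 255, A = 127.5.
Then Σ (y_i + y_{i+1})·c_i = 925, so ȳ = 925 / (6·127.5) = 185/153.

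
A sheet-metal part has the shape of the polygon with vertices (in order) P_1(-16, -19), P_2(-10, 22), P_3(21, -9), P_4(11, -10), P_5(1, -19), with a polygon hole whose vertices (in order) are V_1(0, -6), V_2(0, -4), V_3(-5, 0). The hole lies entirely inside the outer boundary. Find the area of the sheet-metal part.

768.5

Outer boundary:
Apply the shoelace formula: 2A = Σ (x_i·y_{i+1} − x_{i+1}·y_i), indices taken mod 5.
P_1→P_2: (-16)(22) − (-10)(-19) = -542
P_2→P_3: (-10)(-9) − (21)(22) = -372
P_3→P_4: (21)(-10) − (11)(-9) = -111
P_4→P_5: (11)(-19) − (1)(-10) = -199
P_5→P_1: (1)(-19) − (-16)(-19) = -323
Σ = -1547
Area = |Σ|/2 = 773.5.
Hole:
Apply the shoelace formula: 2A = Σ (x_i·y_{i+1} − x_{i+1}·y_i), indices taken mod 3.
V_1→V_2: (0)(-4) − (0)(-6) = 0
V_2→V_3: (0)(0) − (-5)(-4) = -20
V_3→V_1: (-5)(-6) − (0)(0) = 30
Σ = 10
Area = |Σ|/2 = 5.
Net area = 773.5 − 5 = 768.5.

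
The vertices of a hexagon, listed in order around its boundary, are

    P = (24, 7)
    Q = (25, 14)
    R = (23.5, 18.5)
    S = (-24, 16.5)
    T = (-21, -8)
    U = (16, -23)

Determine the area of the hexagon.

1469.875

Apply the shoelace (surveyor's) formula: 2A = Σ (x_i·y_{i+1} − x_{i+1}·y_i), indices taken mod 6.
Σ = (161) + (133.5) + (831.75) + (538.5) + (611) + (664) = 2939.75
Area = |Σ|/2 = 1469.875.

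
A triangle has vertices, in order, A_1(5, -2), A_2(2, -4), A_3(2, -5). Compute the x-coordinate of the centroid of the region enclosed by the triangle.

Apply the shoelace formula. First the cross-terms c_i = x_i·y_{i+1} − x_{i+1}·y_i:
  -16, -2, 21  ⇒  2A = 3, A = 1.5.
Then Σ (x_i + x_{i+1})·c_i = 27, so x̄ = 27 / (6·1.5) = 3.

3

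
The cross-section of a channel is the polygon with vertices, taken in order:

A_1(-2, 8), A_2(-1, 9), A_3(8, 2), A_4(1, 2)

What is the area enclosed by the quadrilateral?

29

Apply the shoelace (surveyor's) formula: 2A = Σ (x_i·y_{i+1} − x_{i+1}·y_i), indices taken mod 4.
A_1→A_2: (-2)(9) − (-1)(8) = -10
A_2→A_3: (-1)(2) − (8)(9) = -74
A_3→A_4: (8)(2) − (1)(2) = 14
A_4→A_1: (1)(8) − (-2)(2) = 12
Σ = -58
Area = |Σ|/2 = 29.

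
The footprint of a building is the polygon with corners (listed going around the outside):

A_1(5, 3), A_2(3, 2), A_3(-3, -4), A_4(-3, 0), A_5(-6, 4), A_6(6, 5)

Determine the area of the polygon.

45

Apply the shoelace (surveyor's) formula: 2A = Σ (x_i·y_{i+1} − x_{i+1}·y_i), indices taken mod 6.
Σ = (1) + (-6) + (-12) + (-12) + (-54) + (-7) = -90
Area = |Σ|/2 = 45.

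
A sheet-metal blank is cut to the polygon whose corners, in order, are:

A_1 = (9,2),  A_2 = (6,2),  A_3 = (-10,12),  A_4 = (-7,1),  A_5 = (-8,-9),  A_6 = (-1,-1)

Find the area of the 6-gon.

Apply the surveyor's formula: 2A = Σ (x_i·y_{i+1} − x_{i+1}·y_i), indices taken mod 6.
Σ = (6) + (92) + (74) + (71) + (-1) + (7) = 249
Area = |Σ|/2 = 124.5.

124.5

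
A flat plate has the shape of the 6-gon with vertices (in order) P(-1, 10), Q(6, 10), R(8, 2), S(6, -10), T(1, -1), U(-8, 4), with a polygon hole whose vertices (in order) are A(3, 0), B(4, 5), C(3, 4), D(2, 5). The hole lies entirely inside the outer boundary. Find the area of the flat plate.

Outer boundary:
Σ = (-70) + (-68) + (-92) + (4) + (-4) + (-76) = -306
Area = |Σ|/2 = 153.
Hole:
Σ = (15) + (1) + (7) + (-15) = 8
Area = |Σ|/2 = 4.
Net area = 153 − 4 = 149.

149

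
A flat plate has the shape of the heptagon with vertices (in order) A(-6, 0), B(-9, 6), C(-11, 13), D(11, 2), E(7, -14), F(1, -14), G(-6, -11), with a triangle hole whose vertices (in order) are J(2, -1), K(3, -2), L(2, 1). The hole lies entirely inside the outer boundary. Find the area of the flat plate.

Outer boundary:
Apply Gauss's area formula: 2A = Σ (x_i·y_{i+1} − x_{i+1}·y_i), indices taken mod 7.
Cross-terms: -36, -51, -165, -168, -84, -95, -66  ⇒  Σ = -665
Area = |Σ|/2 = 332.5.
Hole:
Apply the shoelace (surveyor's) formula: 2A = Σ (x_i·y_{i+1} − x_{i+1}·y_i), indices taken mod 3.
J→K: (2)(-2) − (3)(-1) = -1
K→L: (3)(1) − (2)(-2) = 7
L→J: (2)(-1) − (2)(1) = -4
Σ = 2
Area = |Σ|/2 = 1.
Net area = 332.5 − 1 = 331.5.

331.5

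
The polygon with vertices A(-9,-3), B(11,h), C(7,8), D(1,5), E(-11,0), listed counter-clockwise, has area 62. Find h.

The doubled signed area Σ (x_i y_{i+1} − x_{i+1} y_i) is linear in h.
With h=0 it equals 236; the coefficient of h is -16 (from the two edges through B).
So -16·h + 236 = 2·62 = 124 ⇒ h = 7.

7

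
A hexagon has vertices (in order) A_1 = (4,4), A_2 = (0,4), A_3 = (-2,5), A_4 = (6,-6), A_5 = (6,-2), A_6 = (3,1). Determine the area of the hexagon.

25

Apply the surveyor's formula: 2A = Σ (x_i·y_{i+1} − x_{i+1}·y_i), indices taken mod 6.
Σ = (16) + (8) + (-18) + (24) + (12) + (8) = 50
Area = |Σ|/2 = 25.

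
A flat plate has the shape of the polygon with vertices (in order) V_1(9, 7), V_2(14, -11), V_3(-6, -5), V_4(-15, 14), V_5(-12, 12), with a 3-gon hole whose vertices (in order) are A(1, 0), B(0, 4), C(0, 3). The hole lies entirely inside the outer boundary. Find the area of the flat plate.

347.5

Outer boundary:
Apply the surveyor's formula: 2A = Σ (x_i·y_{i+1} − x_{i+1}·y_i), indices taken mod 5.
Σ = (-197) + (-136) + (-159) + (-12) + (-192) = -696
Area = |Σ|/2 = 348.
Hole:
Apply the shoelace formula: 2A = Σ (x_i·y_{i+1} − x_{i+1}·y_i), indices taken mod 3.
Cross-terms: 4, 0, -3  ⇒  Σ = 1
Area = |Σ|/2 = 0.5.
Net area = 348 − 0.5 = 347.5.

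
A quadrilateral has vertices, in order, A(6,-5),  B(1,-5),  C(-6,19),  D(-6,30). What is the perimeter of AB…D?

|AB| = √((-5)² + (0)²) = √25 = 5
|BC| = √((-7)² + (24)²) = √625 = 25
|CD| = √((0)² + (11)²) = √121 = 11
|DA| = √((12)² + (-35)²) = √1369 = 37
Perimeter = 5 + 25 + 11 + 37 = 78.

78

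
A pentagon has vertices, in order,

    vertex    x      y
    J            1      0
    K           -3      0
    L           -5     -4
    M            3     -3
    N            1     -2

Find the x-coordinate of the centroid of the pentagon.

-79/57

Apply the surveyor's formula. First the cross-terms c_i = x_i·y_{i+1} − x_{i+1}·y_i:
  0, 12, 27, -3, 2  ⇒  2A = 38, A = 19.
Then Σ (x_i + x_{i+1})·c_i = -158, so x̄ = -158 / (6·19) = -79/57.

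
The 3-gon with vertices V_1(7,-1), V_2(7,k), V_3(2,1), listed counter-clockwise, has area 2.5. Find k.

The doubled signed area Σ (x_i y_{i+1} − x_{i+1} y_i) is linear in k.
With k=0 it equals 5; the coefficient of k is 5 (from the two edges through V_2).
So 5·k + 5 = 2·2.5 = 5 ⇒ k = 0.

0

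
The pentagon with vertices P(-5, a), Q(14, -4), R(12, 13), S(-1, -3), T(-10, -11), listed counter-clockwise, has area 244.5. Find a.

The doubled signed area Σ (x_i y_{i+1} − x_{i+1} y_i) is linear in a.
With a=0 it equals 153; the coefficient of a is -24 (from the two edges through P).
So -24·a + 153 = 2·244.5 = 489 ⇒ a = -14.

-14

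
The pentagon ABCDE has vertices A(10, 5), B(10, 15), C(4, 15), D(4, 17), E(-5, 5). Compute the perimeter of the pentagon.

48

|AB| = √((0)² + (10)²) = √100 = 10
|BC| = √((-6)² + (0)²) = √36 = 6
|CD| = √((0)² + (2)²) = √4 = 2
|DE| = √((-9)² + (-12)²) = √225 = 15
|EA| = √((15)² + (0)²) = √225 = 15
Perimeter = 10 + 6 + 2 + 15 + 15 = 48.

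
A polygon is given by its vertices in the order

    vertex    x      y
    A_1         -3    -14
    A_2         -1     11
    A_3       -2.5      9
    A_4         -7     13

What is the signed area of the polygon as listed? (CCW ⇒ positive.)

69.5

Apply the shoelace formula: 2A = Σ (x_i·y_{i+1} − x_{i+1}·y_i), indices taken mod 4.
Σ = (-47) + (18.5) + (30.5) + (137) = 139
Signed area = Σ/2 = 69.5 (positive ⇒ counter-clockwise traversal).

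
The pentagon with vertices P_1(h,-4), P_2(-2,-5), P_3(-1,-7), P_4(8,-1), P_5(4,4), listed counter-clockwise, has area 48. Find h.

-2

Write out the shoelace sum; only the two edges meeting at P_1 involve h:
2·Area = [(4·(-4) − h·4) + (h·(-5) − (-2)·(-4))] + 102
       = -9·h + 78 = 96
⇒ h = -2.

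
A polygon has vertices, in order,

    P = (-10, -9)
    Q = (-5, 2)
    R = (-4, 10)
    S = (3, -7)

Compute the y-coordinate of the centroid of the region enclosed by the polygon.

-499/206

Apply the shoelace formula. First the cross-terms c_i = x_i·y_{i+1} − x_{i+1}·y_i:
  -65, -42, -2, -97  ⇒  2A = -206, A = -103.
Then Σ (y_i + y_{i+1})·c_i = 1497, so ȳ = 1497 / (6·(-103)) = -499/206.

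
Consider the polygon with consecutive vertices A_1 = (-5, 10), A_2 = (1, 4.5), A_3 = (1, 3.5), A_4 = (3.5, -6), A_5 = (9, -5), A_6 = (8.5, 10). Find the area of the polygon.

126.125

A_1→A_2: (-5)(4.5) − (1)(10) = -32.5
A_2→A_3: (1)(3.5) − (1)(4.5) = -1
A_3→A_4: (1)(-6) − (3.5)(3.5) = -18.25
A_4→A_5: (3.5)(-5) − (9)(-6) = 36.5
A_5→A_6: (9)(10) − (8.5)(-5) = 132.5
A_6→A_1: (8.5)(10) − (-5)(10) = 135
Σ = 252.25
Area = |Σ|/2 = 126.125.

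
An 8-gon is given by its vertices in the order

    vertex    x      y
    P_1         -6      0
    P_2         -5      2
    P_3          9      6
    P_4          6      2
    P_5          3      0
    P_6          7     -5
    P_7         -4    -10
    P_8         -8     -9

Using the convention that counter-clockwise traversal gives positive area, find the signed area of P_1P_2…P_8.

Σ = (-12) + (-48) + (-18) + (-6) + (-15) + (-90) + (-44) + (-54) = -287
Signed area = Σ/2 = -143.5 (negative ⇒ clockwise traversal).

-143.5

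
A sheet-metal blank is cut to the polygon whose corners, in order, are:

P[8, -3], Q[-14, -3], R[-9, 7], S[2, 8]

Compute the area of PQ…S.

Cross-terms: -66, -125, -86, -70  ⇒  Σ = -347
Area = |Σ|/2 = 173.5.

173.5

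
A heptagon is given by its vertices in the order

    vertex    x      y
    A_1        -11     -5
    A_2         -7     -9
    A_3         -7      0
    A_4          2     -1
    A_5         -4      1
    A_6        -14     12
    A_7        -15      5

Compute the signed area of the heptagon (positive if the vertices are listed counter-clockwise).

106

Apply the surveyor's formula: 2A = Σ (x_i·y_{i+1} − x_{i+1}·y_i), indices taken mod 7.
A_1→A_2: (-11)(-9) − (-7)(-5) = 64
A_2→A_3: (-7)(0) − (-7)(-9) = -63
A_3→A_4: (-7)(-1) − (2)(0) = 7
A_4→A_5: (2)(1) − (-4)(-1) = -2
A_5→A_6: (-4)(12) − (-14)(1) = -34
A_6→A_7: (-14)(5) − (-15)(12) = 110
A_7→A_1: (-15)(-5) − (-11)(5) = 130
Σ = 212
Signed area = Σ/2 = 106 (positive ⇒ counter-clockwise traversal).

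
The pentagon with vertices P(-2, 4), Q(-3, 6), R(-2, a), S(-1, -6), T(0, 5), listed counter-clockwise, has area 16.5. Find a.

The doubled signed area Σ (x_i y_{i+1} − x_{i+1} y_i) is linear in a.
With a=0 it equals 29; the coefficient of a is -2 (from the two edges through R).
So -2·a + 29 = 2·16.5 = 33 ⇒ a = -2.

-2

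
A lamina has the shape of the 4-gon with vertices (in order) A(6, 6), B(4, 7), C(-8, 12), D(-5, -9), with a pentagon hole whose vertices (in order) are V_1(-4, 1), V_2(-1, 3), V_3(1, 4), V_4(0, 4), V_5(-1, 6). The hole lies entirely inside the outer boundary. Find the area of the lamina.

Outer boundary:
Σ = (18) + (104) + (132) + (24) = 278
Area = |Σ|/2 = 139.
Hole:
V_1→V_2: (-4)(3) − (-1)(1) = -11
V_2→V_3: (-1)(4) − (1)(3) = -7
V_3→V_4: (1)(4) − (0)(4) = 4
V_4→V_5: (0)(6) − (-1)(4) = 4
V_5→V_1: (-1)(1) − (-4)(6) = 23
Σ = 13
Area = |Σ|/2 = 6.5.
Net area = 139 − 6.5 = 132.5.

132.5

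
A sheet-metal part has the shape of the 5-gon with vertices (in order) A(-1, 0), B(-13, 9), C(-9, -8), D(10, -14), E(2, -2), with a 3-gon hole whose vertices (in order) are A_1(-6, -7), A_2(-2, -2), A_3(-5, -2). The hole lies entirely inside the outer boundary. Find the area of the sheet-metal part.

Outer boundary:
Σ = (-9) + (185) + (206) + (8) + (-2) = 388
Area = |Σ|/2 = 194.
Hole:
Σ = (-2) + (-6) + (23) = 15
Area = |Σ|/2 = 7.5.
Net area = 194 − 7.5 = 186.5.

186.5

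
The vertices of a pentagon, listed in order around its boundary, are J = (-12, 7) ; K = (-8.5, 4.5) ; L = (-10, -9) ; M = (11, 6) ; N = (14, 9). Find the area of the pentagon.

Cross-terms: 5.5, 121.5, 39, 15, 206  ⇒  Σ = 387
Area = |Σ|/2 = 193.5.

193.5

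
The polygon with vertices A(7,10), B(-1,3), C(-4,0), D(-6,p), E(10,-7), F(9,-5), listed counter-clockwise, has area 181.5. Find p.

-10

The doubled signed area Σ (x_i y_{i+1} − x_{i+1} y_i) is linear in p.
With p=0 it equals 223; the coefficient of p is -14 (from the two edges through D).
So -14·p + 223 = 2·181.5 = 363 ⇒ p = -10.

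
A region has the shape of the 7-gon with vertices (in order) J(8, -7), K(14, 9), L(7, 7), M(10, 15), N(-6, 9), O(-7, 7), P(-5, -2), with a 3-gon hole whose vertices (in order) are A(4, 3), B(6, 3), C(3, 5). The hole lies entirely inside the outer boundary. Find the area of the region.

268.5

Outer boundary:
Apply the shoelace formula: 2A = Σ (x_i·y_{i+1} − x_{i+1}·y_i), indices taken mod 7.
Σ = (170) + (35) + (35) + (180) + (21) + (49) + (51) = 541
Area = |Σ|/2 = 270.5.
Hole:
Σ = (-6) + (21) + (-11) = 4
Area = |Σ|/2 = 2.
Net area = 270.5 − 2 = 268.5.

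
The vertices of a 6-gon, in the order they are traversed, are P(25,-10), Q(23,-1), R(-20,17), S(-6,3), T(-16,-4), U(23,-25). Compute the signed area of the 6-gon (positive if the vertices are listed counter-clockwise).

Σ = (205) + (371) + (42) + (72) + (492) + (395) = 1577
Signed area = Σ/2 = 788.5 (positive ⇒ counter-clockwise traversal).

788.5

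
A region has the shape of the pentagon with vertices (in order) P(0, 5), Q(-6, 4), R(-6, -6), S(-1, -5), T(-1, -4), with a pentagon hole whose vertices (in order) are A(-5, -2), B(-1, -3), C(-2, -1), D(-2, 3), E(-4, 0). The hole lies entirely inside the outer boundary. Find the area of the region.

44

Outer boundary:
Apply the shoelace (surveyor's) formula: 2A = Σ (x_i·y_{i+1} − x_{i+1}·y_i), indices taken mod 5.
Cross-terms: 30, 60, 24, -1, -5  ⇒  Σ = 108
Area = |Σ|/2 = 54.
Hole:
Apply the shoelace (surveyor's) formula: 2A = Σ (x_i·y_{i+1} − x_{i+1}·y_i), indices taken mod 5.
Σ = (13) + (-5) + (-8) + (12) + (8) = 20
Area = |Σ|/2 = 10.
Net area = 54 − 10 = 44.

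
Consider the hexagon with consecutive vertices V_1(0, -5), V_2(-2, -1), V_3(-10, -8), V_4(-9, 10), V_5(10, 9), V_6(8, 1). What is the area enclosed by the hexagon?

229.5

Apply the shoelace formula: 2A = Σ (x_i·y_{i+1} − x_{i+1}·y_i), indices taken mod 6.
Cross-terms: -10, 6, -172, -181, -62, -40  ⇒  Σ = -459
Area = |Σ|/2 = 229.5.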